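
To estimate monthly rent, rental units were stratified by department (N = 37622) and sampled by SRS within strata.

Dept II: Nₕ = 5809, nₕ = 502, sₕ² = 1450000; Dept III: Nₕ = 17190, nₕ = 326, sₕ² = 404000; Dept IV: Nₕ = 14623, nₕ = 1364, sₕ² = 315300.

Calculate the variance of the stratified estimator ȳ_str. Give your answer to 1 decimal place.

348.4

Var(ȳ_str) = Σₕ Wₕ²(1 − fₕ)sₕ²/nₕ with Wₕ = Nₕ/N, N = 37622.
Dept II: Wₕ = 0.15440434; term = 0.15440434²·(1 − 0.08641763)·1450000/502 = 62.911638.
Dept III: Wₕ = 0.45691351; term = 0.45691351²·(1 − 0.01896451)·404000/326 = 253.81453.
Dept IV: Wₕ = 0.38868215; term = 0.38868215²·(1 − 0.09327771)·315300/1364 = 31.664533.
Sum = 348.3907.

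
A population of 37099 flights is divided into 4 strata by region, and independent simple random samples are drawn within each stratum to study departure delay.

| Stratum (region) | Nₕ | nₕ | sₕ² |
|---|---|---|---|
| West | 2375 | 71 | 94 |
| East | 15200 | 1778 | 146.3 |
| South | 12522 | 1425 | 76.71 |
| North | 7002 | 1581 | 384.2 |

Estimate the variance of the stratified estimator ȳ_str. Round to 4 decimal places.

0.0296

Var(ȳ_str) = Σₕ Wₕ²(1 − fₕ)sₕ²/nₕ with Wₕ = Nₕ/N, N = 37099.
West: Wₕ = 0.06401790; term = 0.06401790²·(1 − 0.02989474)·94/71 = 0.0052637007.
East: Wₕ = 0.40971455; term = 0.40971455²·(1 − 0.11697368)·146.3/1778 = 0.012196887.
South: Wₕ = 0.33752931; term = 0.33752931²·(1 − 0.11379971)·76.71/1425 = 0.0054349055.
North: Wₕ = 0.18873824; term = 0.18873824²·(1 − 0.22579263)·384.2/1581 = 0.0067019718.
Sum = 0.029597465.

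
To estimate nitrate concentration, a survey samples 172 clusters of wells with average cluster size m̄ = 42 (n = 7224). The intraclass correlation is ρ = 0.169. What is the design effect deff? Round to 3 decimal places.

deff = 1 + (42 − 1)·0.169 = 1 + 6.929 = 7.929.

7.929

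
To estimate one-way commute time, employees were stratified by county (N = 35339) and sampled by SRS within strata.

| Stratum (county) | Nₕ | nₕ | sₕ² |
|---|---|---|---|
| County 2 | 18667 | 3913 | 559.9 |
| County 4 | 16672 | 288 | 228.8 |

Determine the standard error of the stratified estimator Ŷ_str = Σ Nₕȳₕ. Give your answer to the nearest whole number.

16013

Var(Ŷ_str) = Σₕ Nₕ²(1 − fₕ)sₕ²/nₕ.
County 2: 18667²·(1 − 3913/18667)·559.9/3913 = 3.9408048 × 10^7.
County 4: 16672²·(1 − 288/16672)·228.8/288 = 2.1700572 × 10^8.
Sum = 2.5641377 × 10^8.
SE = √(2.5641377 × 10^8) = 16013.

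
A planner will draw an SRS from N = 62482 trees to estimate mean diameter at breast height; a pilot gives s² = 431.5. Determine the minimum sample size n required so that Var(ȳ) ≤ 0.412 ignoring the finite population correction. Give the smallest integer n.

Without fpc, n₀ = s²/D = 431.5/0.412 = 1047.3301.
Rounding up, n = 1048.

1048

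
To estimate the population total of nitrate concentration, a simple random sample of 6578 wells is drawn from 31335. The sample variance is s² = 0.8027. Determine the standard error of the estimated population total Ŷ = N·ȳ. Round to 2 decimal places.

Var(Ŷ) = N²·Var(ȳ) = N²·(1 − n/N)·s²/n.
f = 6578/31335 = 0.20992500; Var(ȳ) = 0.79007500·0.8027/6578 = 9.641125 × 10^-5.
Var(Ŷ) = 31335² · (9.641125 × 10^-5) = 94664.493.
SE(Ŷ) = √(94664.493) = 307.68.

307.68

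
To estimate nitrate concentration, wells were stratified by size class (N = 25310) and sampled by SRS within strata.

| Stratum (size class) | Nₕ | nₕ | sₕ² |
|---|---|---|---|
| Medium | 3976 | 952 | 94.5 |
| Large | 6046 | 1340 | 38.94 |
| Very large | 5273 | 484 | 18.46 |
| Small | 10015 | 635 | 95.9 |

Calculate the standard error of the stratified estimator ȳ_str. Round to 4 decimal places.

0.1637

Var(ȳ_str) = Σₕ Wₕ²(1 − fₕ)sₕ²/nₕ with Wₕ = Nₕ/N, N = 25310.
Medium: Wₕ = 0.15709206; term = 0.15709206²·(1 − 0.23943662)·94.5/952 = 0.001863111.
Large: Wₕ = 0.23887791; term = 0.23887791²·(1 − 0.22163414)·38.94/1340 = 0.0012907048.
Very large: Wₕ = 0.20833663; term = 0.20833663²·(1 − 0.09178836)·18.46/484 = 0.0015035042.
Small: Wₕ = 0.39569340; term = 0.39569340²·(1 − 0.06340489)·95.9/635 = 0.022146973.
Sum = 0.026804293.
SE = √(0.026804293) = 0.1637.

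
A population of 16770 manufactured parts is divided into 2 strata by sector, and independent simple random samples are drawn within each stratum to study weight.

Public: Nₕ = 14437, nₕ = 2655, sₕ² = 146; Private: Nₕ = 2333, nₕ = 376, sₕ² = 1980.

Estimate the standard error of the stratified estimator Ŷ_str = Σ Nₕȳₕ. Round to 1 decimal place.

5779.0

Var(Ŷ_str) = Σₕ Nₕ²(1 − fₕ)sₕ²/nₕ.
Public: 14437²·(1 − 2655/14437)·146/2655 = 9.3537187 × 10^6.
Private: 2333²·(1 − 376/2333)·1980/376 = 2.4042682 × 10^7.
Sum = 3.3396401 × 10^7.
SE = √(3.3396401 × 10^7) = 5779.0.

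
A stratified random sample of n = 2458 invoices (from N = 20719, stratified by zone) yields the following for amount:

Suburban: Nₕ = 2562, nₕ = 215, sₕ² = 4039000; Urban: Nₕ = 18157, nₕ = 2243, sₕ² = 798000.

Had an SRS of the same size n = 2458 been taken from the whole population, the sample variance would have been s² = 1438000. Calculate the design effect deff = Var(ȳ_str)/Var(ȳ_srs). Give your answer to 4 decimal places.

Var(ȳ_str) = Σ Wₕ²(1−fₕ)sₕ²/nₕ with Wₕ = Nₕ/20719:
  Suburban: (2562/20719)²·(1−215/2562)·4039000/215 = 263.14191
  Urban: (18157/20719)²·(1−2243/18157)·798000/2243 = 239.47462
  → Var(ȳ_str) = 502.61653.
Var(ȳ_srs) = (1 − 2458/20719)·1438000/2458 = 515.62358.
deff = 502.61653 / 515.62358 = 0.9748.

0.9748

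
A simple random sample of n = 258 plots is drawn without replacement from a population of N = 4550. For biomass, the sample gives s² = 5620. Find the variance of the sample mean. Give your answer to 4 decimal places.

Under SRS without replacement, Var(ȳ) = (1 − f)·s²/n with f = n/N = 258/4550 = 0.05670330.
Var(ȳ) = (1 − 0.05670330)·5620/258 = 0.94329670·21.782946 = 20.547781.

20.5478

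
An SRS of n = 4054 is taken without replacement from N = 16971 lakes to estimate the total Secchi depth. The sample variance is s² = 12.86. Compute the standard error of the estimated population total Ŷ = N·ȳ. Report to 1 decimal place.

Var(Ŷ) = N²·Var(ȳ) = N²·(1 − n/N)·s²/n.
f = 4054/16971 = 0.23887809; Var(ȳ) = 0.76112191·12.86/4054 = 0.0024144124.
Var(Ŷ) = 16971² · 0.0024144124 = 695386.6.
SE(Ŷ) = √(695386.6) = 833.9.

833.9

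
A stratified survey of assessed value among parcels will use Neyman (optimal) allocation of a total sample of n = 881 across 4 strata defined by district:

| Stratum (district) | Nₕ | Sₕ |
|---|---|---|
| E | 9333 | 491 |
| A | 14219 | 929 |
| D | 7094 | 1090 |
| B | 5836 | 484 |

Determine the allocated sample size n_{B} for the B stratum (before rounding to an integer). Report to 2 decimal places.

87.78

Neyman allocation: nₕ = n·NₕSₕ / Σⱼ NⱼSⱼ.
Σ NⱼSⱼ = 9333·491 + 14219·929 + 7094·1090 + 5836·484 = 2.8349038 × 10^7.
n_{B} = 881·5836·484 / (2.8349038 × 10^7) = 87.78.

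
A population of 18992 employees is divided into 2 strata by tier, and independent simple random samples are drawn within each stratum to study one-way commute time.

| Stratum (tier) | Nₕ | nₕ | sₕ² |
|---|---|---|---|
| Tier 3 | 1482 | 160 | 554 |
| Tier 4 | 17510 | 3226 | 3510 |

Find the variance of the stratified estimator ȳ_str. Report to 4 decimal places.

0.7733

Var(ȳ_str) = Σₕ Wₕ²(1 − fₕ)sₕ²/nₕ with Wₕ = Nₕ/N, N = 18992.
Tier 3: Wₕ = 0.07803286; term = 0.07803286²·(1 − 0.10796221)·554/160 = 0.018807369.
Tier 4: Wₕ = 0.92196714; term = 0.92196714²·(1 − 0.18423758)·3510/3226 = 0.75446194.
Sum = 0.77326931.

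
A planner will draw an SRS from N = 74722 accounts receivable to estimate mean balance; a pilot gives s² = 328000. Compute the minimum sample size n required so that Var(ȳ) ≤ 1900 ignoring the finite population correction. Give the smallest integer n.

Without fpc, n₀ = s²/D = 328000/1900 = 172.6316.
Rounding up, n = 173.

173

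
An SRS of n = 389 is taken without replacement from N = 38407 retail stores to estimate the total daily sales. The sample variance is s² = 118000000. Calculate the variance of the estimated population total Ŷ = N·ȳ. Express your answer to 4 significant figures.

Var(Ŷ) = N²·Var(ȳ) = N²·(1 − n/N)·s²/n.
f = 389/38407 = 0.01012836; Var(ȳ) = 0.98987164·118000000/389 = 300269.55.
Var(Ŷ) = 38407² · 300269.55 = 4.4292691 × 10^14.

4.429 × 10^14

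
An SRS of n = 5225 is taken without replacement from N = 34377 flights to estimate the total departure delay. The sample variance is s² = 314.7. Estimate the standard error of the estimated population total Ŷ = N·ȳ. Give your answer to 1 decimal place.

7769.1

Var(Ŷ) = N²·Var(ȳ) = N²·(1 − n/N)·s²/n.
f = 5225/34377 = 0.15199116; Var(ȳ) = 0.84800884·314.7/5225 = 0.051075289.
Var(Ŷ) = 34377² · 0.051075289 = 6.0359659 × 10^7.
SE(Ŷ) = √(6.0359659 × 10^7) = 7769.1.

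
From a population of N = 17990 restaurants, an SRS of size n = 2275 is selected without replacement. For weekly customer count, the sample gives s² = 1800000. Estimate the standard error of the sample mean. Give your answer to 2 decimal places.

26.29

Under SRS without replacement, Var(ȳ) = (1 − f)·s²/n with f = n/N = 2275/17990 = 0.12645914.
Var(ȳ) = (1 − 0.12645914)·1800000/2275 = 0.87354086·791.20879 = 691.1532.
SE(ȳ) = √(691.1532) = 26.29.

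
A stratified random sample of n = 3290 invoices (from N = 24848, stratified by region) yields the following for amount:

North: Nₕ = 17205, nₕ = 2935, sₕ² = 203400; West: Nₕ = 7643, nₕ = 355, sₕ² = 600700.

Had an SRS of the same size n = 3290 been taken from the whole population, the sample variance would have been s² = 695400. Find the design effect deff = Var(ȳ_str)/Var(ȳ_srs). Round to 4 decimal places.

0.9827

Var(ȳ_str) = Σ Wₕ²(1−fₕ)sₕ²/nₕ with Wₕ = Nₕ/24848:
  North: (17205/24848)²·(1−2935/17205)·203400/2935 = 27.557424
  West: (7643/24848)²·(1−355/7643)·600700/355 = 152.65767
  → Var(ȳ_str) = 180.21509.
Var(ȳ_srs) = (1 − 3290/24848)·695400/3290 = 183.38163.
deff = 180.21509 / 183.38163 = 0.9827.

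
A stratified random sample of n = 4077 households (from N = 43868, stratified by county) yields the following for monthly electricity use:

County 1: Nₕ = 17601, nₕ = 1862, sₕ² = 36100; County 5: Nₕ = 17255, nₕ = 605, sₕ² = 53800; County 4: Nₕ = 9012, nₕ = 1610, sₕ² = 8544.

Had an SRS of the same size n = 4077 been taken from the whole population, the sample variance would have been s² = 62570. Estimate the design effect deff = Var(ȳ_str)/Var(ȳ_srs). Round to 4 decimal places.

Var(ȳ_str) = Σ Wₕ²(1−fₕ)sₕ²/nₕ with Wₕ = Nₕ/43868:
  County 1: (17601/43868)²·(1−1862/17601)·36100/1862 = 2.7909132
  County 5: (17255/43868)²·(1−605/17255)·53800/605 = 13.275792
  County 4: (9012/43868)²·(1−1610/9012)·8544/1610 = 0.18395431
  → Var(ȳ_str) = 16.25066.
Var(ȳ_srs) = (1 − 4077/43868)·62570/4077 = 13.920744.
deff = 16.25066 / 13.920744 = 1.1674.

1.1674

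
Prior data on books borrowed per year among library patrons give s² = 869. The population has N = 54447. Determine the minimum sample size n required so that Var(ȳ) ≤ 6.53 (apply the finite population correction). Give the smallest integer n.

Without fpc, n₀ = s²/D = 869/6.53 = 133.0781.
With fpc, (1 − n/N)·s²/n ≤ D requires n ≥ n₀/(1 + n₀/N) = 133.0781/(1 + 133.0781/54447) = 132.7536.
Rounding up, n = 133.

133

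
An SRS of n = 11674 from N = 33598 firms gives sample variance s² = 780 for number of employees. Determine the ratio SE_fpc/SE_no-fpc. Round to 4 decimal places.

0.8078

f = n/N = 11674/33598 = 0.34746116.
SE_no-fpc = √(s²/n) = 0.25848626; SE_fpc = √((1−f)s²/n) = 0.20880488.
Ratio = √(1−f) = 0.80779876.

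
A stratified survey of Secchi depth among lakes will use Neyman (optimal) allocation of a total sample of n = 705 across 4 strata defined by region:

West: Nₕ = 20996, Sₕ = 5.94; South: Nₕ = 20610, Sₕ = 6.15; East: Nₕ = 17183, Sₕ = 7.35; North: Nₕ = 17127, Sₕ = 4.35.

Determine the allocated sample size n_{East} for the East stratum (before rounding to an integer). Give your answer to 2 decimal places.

Neyman allocation: nₕ = n·NₕSₕ / Σⱼ NⱼSⱼ.
Σ NⱼSⱼ = 20996·5.94 + 20610·6.15 + 17183·7.35 + 17127·4.35 = 452265.24.
n_{East} = 705·17183·7.35 / 452265.24 = 196.87.

196.87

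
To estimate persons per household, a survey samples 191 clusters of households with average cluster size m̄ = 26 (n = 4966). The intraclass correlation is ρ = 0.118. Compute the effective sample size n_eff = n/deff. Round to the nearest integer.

deff = 1 + (26 − 1)·0.118 = 1 + 2.95 = 3.95.
n_eff = 4966 / 3.95 = 1257.

1257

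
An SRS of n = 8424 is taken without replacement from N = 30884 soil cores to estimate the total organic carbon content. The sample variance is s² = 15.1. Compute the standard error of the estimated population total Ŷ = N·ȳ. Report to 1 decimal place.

1115.1

Var(Ŷ) = N²·Var(ȳ) = N²·(1 − n/N)·s²/n.
f = 8424/30884 = 0.27276260; Var(ȳ) = 0.72723740·15.1/8424 = 0.0013035713.
Var(Ŷ) = 30884² · 0.0013035713 = 1.2433743 × 10^6.
SE(Ŷ) = √(1.2433743 × 10^6) = 1115.1.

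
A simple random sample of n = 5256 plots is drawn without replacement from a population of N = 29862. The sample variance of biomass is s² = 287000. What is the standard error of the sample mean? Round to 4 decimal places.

Under SRS without replacement, Var(ȳ) = (1 − f)·s²/n with f = n/N = 5256/29862 = 0.17600964.
Var(ȳ) = (1 − 0.17600964)·287000/5256 = 0.82399036·54.604262 = 44.993385.
SE(ȳ) = √(44.993385) = 6.7077.

6.7077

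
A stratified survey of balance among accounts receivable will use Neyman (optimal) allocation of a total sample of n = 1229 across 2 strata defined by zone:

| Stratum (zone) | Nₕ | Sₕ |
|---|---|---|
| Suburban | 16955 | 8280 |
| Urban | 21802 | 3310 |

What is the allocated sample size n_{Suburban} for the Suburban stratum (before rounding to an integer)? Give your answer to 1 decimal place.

Neyman allocation: nₕ = n·NₕSₕ / Σⱼ NⱼSⱼ.
Σ NⱼSⱼ = 16955·8280 + 21802·3310 = 2.1255202 × 10^8.
n_{Suburban} = 1229·16955·8280 / (2.1255202 × 10^8) = 811.7.

811.7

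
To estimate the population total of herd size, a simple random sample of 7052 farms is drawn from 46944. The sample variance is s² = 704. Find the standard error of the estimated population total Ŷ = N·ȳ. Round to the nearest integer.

13673

Var(Ŷ) = N²·Var(ȳ) = N²·(1 − n/N)·s²/n.
f = 7052/46944 = 0.15022154; Var(ȳ) = 0.84977846·704/7052 = 0.084833244.
Var(Ŷ) = 46944² · 0.084833244 = 1.8695034 × 10^8.
SE(Ŷ) = √(1.8695034 × 10^8) = 13673.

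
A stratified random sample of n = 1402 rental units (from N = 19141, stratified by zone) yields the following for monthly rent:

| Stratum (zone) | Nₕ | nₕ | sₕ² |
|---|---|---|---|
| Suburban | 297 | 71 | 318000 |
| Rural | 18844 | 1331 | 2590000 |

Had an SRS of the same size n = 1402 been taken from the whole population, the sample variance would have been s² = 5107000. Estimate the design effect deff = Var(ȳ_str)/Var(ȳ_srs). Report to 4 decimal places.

Var(ȳ_str) = Σ Wₕ²(1−fₕ)sₕ²/nₕ with Wₕ = Nₕ/19141:
  Suburban: (297/19141)²·(1−71/297)·318000/71 = 0.8205488
  Rural: (18844/19141)²·(1−1331/18844)·2590000/1331 = 1752.7747
  → Var(ȳ_str) = 1753.5952.
Var(ȳ_srs) = (1 − 1402/19141)·5107000/1402 = 3375.8439.
deff = 1753.5952 / 3375.8439 = 0.5195.

0.5195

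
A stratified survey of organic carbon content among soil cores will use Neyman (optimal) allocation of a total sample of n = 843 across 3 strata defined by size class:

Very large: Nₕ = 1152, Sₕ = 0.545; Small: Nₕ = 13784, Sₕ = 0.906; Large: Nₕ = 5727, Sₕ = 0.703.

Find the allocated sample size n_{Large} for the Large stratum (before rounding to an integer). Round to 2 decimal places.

Neyman allocation: nₕ = n·NₕSₕ / Σⱼ NⱼSⱼ.
Σ NⱼSⱼ = 1152·0.545 + 13784·0.906 + 5727·0.703 = 17142.225.
n_{Large} = 843·5727·0.703 / 17142.225 = 197.99.

197.99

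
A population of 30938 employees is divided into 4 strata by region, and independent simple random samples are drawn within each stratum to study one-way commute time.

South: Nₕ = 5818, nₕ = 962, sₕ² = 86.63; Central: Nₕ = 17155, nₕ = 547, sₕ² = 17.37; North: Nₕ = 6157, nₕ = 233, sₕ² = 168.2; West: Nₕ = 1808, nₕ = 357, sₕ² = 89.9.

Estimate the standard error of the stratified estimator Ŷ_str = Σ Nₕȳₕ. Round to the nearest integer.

6211

Var(Ŷ_str) = Σₕ Nₕ²(1 − fₕ)sₕ²/nₕ.
South: 5818²·(1 − 962/5818)·86.63/962 = 2.5441671 × 10^6.
Central: 17155²·(1 − 547/17155)·17.37/547 = 9.0473325 × 10^6.
North: 6157²·(1 − 233/6157)·168.2/233 = 2.6330207 × 10^7.
West: 1808²·(1 − 357/1808)·89.9/357 = 660628.51.
Sum = 3.8582335 × 10^7.
SE = √(3.8582335 × 10^7) = 6211.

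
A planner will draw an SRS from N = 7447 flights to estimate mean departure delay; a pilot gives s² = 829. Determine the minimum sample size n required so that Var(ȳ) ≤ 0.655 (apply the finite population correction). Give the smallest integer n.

1082

Without fpc, n₀ = s²/D = 829/0.655 = 1265.6489.
With fpc, (1 − n/N)·s²/n ≤ D requires n ≥ n₀/(1 + n₀/N) = 1265.6489/(1 + 1265.6489/7447) = 1081.7935.
Rounding up, n = 1082.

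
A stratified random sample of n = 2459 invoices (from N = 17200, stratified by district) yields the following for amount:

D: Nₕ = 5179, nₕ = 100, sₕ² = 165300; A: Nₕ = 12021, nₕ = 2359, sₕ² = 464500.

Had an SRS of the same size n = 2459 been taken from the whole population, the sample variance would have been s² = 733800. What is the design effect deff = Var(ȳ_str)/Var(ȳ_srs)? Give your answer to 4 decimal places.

Var(ȳ_str) = Σ Wₕ²(1−fₕ)sₕ²/nₕ with Wₕ = Nₕ/17200:
  D: (5179/17200)²·(1−100/5179)·165300/100 = 146.97385
  A: (12021/17200)²·(1−2359/12021)·464500/2359 = 77.305165
  → Var(ȳ_str) = 224.27902.
Var(ȳ_srs) = (1 − 2459/17200)·733800/2459 = 255.7512.
deff = 224.27902 / 255.7512 = 0.8769.

0.8769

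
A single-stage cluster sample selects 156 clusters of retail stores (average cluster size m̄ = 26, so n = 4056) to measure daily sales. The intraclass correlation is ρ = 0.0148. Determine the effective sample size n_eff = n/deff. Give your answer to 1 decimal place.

2960.6

deff = 1 + (26 − 1)·0.0148 = 1 + 0.37 = 1.37.
n_eff = 4056 / 1.37 = 2960.6.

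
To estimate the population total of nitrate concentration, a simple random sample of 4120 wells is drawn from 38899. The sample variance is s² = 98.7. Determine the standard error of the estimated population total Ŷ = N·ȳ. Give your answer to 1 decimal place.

5693.0

Var(Ŷ) = N²·Var(ȳ) = N²·(1 − n/N)·s²/n.
f = 4120/38899 = 0.10591532; Var(ȳ) = 0.89408468·98.7/4120 = 0.02141897.
Var(Ŷ) = 38899² · 0.02141897 = 3.2409733 × 10^7.
SE(Ŷ) = √(3.2409733 × 10^7) = 5693.0.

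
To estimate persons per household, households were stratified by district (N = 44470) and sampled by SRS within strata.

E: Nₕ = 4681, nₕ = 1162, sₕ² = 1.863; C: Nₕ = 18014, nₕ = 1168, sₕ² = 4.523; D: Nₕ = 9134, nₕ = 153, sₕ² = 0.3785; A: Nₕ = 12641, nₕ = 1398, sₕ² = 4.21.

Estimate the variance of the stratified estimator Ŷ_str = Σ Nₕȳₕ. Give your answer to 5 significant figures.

Var(Ŷ_str) = Σₕ Nₕ²(1 − fₕ)sₕ²/nₕ.
E: 4681²·(1 − 1162/4681)·1.863/1162 = 26409.771.
C: 18014²·(1 − 1168/18014)·4.523/1168 = 1.175143 × 10^6.
D: 9134²·(1 − 153/9134)·0.3785/153 = 202936.5.
A: 12641²·(1 − 1398/12641)·4.21/1398 = 427994.87.
Sum = 1.8324841 × 10^6.

1.8325 × 10^6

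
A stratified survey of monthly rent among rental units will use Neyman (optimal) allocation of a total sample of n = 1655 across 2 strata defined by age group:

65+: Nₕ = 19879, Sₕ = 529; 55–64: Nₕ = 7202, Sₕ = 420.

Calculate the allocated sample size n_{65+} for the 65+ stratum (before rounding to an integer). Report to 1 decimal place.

Neyman allocation: nₕ = n·NₕSₕ / Σⱼ NⱼSⱼ.
Σ NⱼSⱼ = 19879·529 + 7202·420 = 1.3540831 × 10^7.
n_{65+} = 1655·19879·529 / (1.3540831 × 10^7) = 1285.3.

1285.3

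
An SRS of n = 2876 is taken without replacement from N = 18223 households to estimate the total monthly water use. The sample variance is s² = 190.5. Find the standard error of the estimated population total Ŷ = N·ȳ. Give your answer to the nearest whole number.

4304

Var(Ŷ) = N²·Var(ȳ) = N²·(1 − n/N)·s²/n.
f = 2876/18223 = 0.15782253; Var(ȳ) = 0.84217747·190.5/2876 = 0.055784008.
Var(Ŷ) = 18223² · 0.055784008 = 1.8524627 × 10^7.
SE(Ŷ) = √(1.8524627 × 10^7) = 4304.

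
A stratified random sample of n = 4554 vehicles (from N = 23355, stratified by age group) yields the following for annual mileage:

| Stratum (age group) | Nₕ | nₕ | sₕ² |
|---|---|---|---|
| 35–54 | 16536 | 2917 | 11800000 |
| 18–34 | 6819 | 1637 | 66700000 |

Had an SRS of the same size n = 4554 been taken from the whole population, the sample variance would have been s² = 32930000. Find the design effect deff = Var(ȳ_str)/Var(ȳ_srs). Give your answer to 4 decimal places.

Var(ȳ_str) = Σ Wₕ²(1−fₕ)sₕ²/nₕ with Wₕ = Nₕ/23355:
  35–54: (16536/23355)²·(1−2917/16536)·11800000/2917 = 1670.1732
  18–34: (6819/23355)²·(1−1637/6819)·66700000/1637 = 2639.5841
  → Var(ȳ_str) = 4309.7573.
Var(ȳ_srs) = (1 − 4554/23355)·32930000/4554 = 5821.0293.
deff = 4309.7573 / 5821.0293 = 0.7404.

0.7404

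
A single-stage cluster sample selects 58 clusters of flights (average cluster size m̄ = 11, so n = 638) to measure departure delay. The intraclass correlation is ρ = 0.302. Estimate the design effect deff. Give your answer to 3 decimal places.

4.020

deff = 1 + (11 − 1)·0.302 = 1 + 3.02 = 4.02.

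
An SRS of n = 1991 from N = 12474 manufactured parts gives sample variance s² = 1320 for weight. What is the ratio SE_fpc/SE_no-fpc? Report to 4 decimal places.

0.9167

f = n/N = 1991/12474 = 0.15961199.
SE_no-fpc = √(s²/n) = 0.81423794; SE_fpc = √((1−f)s²/n) = 0.74643373.
Ratio = √(1−f) = 0.91672679.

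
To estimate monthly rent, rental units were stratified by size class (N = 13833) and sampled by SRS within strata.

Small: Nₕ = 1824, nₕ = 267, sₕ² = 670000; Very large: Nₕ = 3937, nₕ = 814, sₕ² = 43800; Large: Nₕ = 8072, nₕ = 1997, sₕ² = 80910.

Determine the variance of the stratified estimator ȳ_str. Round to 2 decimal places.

51.08

Var(ȳ_str) = Σₕ Wₕ²(1 − fₕ)sₕ²/nₕ with Wₕ = Nₕ/N, N = 13833.
Small: Wₕ = 0.13185860; term = 0.13185860²·(1 − 0.14638158)·670000/267 = 37.242964.
Very large: Wₕ = 0.28460927; term = 0.28460927²·(1 − 0.20675641)·43800/814 = 3.4574376.
Large: Wₕ = 0.58353213; term = 0.58353213²·(1 − 0.24739841)·80910/1997 = 10.382904.
Sum = 51.083306.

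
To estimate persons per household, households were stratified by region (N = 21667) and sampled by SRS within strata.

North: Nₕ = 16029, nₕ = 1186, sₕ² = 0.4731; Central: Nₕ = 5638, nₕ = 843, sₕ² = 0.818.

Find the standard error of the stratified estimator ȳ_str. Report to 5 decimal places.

0.01606

Var(ȳ_str) = Σₕ Wₕ²(1 − fₕ)sₕ²/nₕ with Wₕ = Nₕ/N, N = 21667.
North: Wₕ = 0.73978862; term = 0.73978862²·(1 − 0.07399089)·0.4731/1186 = 2.0216167 × 10^-4.
Central: Wₕ = 0.26021138; term = 0.26021138²·(1 − 0.14952111)·0.818/843 = 5.5878128 × 10^-5.
Sum = 2.580398 × 10^-4.
SE = √(2.580398 × 10^-4) = 0.01606.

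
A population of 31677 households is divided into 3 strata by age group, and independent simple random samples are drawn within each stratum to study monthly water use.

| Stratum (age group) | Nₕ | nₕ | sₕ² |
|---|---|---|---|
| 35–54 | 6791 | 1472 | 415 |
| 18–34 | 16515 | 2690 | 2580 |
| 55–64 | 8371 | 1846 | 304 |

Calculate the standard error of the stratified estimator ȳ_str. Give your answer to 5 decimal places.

0.48718

Var(ȳ_str) = Σₕ Wₕ²(1 − fₕ)sₕ²/nₕ with Wₕ = Nₕ/N, N = 31677.
35–54: Wₕ = 0.21438268; term = 0.21438268²·(1 − 0.21675747)·415/1472 = 0.010148829.
18–34: Wₕ = 0.52135619; term = 0.52135619²·(1 − 0.16288223)·2580/2690 = 0.21823432.
55–64: Wₕ = 0.26426114; term = 0.26426114²·(1 − 0.22052323)·304/1846 = 0.0089642024.
Sum = 0.23734735.
SE = √(0.23734735) = 0.48718.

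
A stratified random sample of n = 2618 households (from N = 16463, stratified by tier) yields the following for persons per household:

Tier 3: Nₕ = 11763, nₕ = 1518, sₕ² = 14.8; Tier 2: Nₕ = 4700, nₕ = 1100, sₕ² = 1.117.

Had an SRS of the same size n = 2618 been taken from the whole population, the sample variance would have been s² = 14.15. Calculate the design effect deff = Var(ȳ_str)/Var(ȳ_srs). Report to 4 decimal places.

Var(ȳ_str) = Σ Wₕ²(1−fₕ)sₕ²/nₕ with Wₕ = Nₕ/16463:
  Tier 3: (11763/16463)²·(1−1518/11763)·14.8/1518 = 0.0043351292
  Tier 2: (4700/16463)²·(1−1100/4700)·1.117/1100 = 6.3393231 × 10^-5
  → Var(ȳ_str) = 0.0043985224.
Var(ȳ_srs) = (1 − 2618/16463)·14.15/2618 = 0.0045453861.
deff = 0.0043985224 / 0.0045453861 = 0.9677.

0.9677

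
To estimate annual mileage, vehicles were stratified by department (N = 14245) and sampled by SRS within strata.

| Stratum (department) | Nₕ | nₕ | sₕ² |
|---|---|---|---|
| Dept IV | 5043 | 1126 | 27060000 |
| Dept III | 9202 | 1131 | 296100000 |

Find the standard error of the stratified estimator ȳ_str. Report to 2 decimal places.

Var(ȳ_str) = Σₕ Wₕ²(1 − fₕ)sₕ²/nₕ with Wₕ = Nₕ/N, N = 14245.
Dept IV: Wₕ = 0.35401895; term = 0.35401895²·(1 − 0.22327979)·27060000/1126 = 2339.4137.
Dept III: Wₕ = 0.64598105; term = 0.64598105²·(1 − 0.12290806)·296100000/1131 = 95820.95.
Sum = 98160.364.
SE = √(98160.364) = 313.31.

313.31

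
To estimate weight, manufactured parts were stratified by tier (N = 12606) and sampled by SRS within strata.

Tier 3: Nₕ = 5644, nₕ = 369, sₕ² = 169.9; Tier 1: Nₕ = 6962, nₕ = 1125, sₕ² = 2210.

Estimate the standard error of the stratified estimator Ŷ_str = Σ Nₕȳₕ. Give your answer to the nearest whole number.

Var(Ŷ_str) = Σₕ Nₕ²(1 − fₕ)sₕ²/nₕ.
Tier 3: 5644²·(1 − 369/5644)·169.9/369 = 1.3708075 × 10^7.
Tier 1: 6962²·(1 − 1125/6962)·2210/1125 = 7.982951 × 10^7.
Sum = 9.3537585 × 10^7.
SE = √(9.3537585 × 10^7) = 9671.

9671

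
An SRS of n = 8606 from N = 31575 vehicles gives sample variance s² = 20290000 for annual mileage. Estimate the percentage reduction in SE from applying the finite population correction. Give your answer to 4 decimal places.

14.7098

f = n/N = 8606/31575 = 0.27255740.
SE_no-fpc = √(s²/n) = 48.555715; SE_fpc = √((1−f)s²/n) = 41.413288.
Ratio = √(1−f) = 0.85290245. Reduction = 100·(1 − 0.85290245) = 14.7098%.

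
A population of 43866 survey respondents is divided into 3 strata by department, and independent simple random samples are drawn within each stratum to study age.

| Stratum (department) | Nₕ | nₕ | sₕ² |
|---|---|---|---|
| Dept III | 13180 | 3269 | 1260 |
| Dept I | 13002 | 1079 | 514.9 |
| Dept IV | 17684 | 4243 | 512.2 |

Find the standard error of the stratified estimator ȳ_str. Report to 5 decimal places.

Var(ȳ_str) = Σₕ Wₕ²(1 − fₕ)sₕ²/nₕ with Wₕ = Nₕ/N, N = 43866.
Dept III: Wₕ = 0.30046049; term = 0.30046049²·(1 − 0.24802731)·1260/3269 = 0.026165705.
Dept I: Wₕ = 0.29640268; term = 0.29640268²·(1 − 0.08298723)·514.9/1079 = 0.038445108.
Dept IV: Wₕ = 0.40313683; term = 0.40313683²·(1 − 0.23993440)·512.2/4243 = 0.014911542.
Sum = 0.079522355.
SE = √(0.079522355) = 0.28200.

0.28200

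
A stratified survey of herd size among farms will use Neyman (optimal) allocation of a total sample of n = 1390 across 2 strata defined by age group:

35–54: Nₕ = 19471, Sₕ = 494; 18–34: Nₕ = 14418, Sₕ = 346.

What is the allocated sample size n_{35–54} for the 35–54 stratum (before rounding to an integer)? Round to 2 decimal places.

Neyman allocation: nₕ = n·NₕSₕ / Σⱼ NⱼSⱼ.
Σ NⱼSⱼ = 19471·494 + 14418·346 = 1.4607302 × 10^7.
n_{35–54} = 1390·19471·494 / (1.4607302 × 10^7) = 915.29.

915.29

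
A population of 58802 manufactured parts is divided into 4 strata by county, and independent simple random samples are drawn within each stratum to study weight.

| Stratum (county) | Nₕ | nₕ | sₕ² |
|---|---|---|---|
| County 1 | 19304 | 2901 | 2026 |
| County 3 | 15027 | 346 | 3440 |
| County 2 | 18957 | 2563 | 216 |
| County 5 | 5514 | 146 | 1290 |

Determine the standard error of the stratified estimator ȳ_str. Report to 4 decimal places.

Var(ȳ_str) = Σₕ Wₕ²(1 − fₕ)sₕ²/nₕ with Wₕ = Nₕ/N, N = 58802.
County 1: Wₕ = 0.32828815; term = 0.32828815²·(1 − 0.15027973)·2026/2901 = 0.063955531.
County 3: Wₕ = 0.25555253; term = 0.25555253²·(1 − 0.02302522)·3440/346 = 0.63434581.
County 2: Wₕ = 0.32238699; term = 0.32238699²·(1 − 0.13520072)·216/2563 = 0.0075748753.
County 5: Wₕ = 0.09377232; term = 0.09377232²·(1 − 0.02647806)·1290/146 = 0.075636588.
Sum = 0.7815128.
SE = √(0.7815128) = 0.8840.

0.8840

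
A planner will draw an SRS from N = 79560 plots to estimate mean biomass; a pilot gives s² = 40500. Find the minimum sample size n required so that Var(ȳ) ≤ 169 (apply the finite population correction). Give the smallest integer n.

239

Without fpc, n₀ = s²/D = 40500/169 = 239.6450.
With fpc, (1 − n/N)·s²/n ≤ D requires n ≥ n₀/(1 + n₀/N) = 239.6450/(1 + 239.6450/79560) = 238.9253.
Rounding up, n = 239.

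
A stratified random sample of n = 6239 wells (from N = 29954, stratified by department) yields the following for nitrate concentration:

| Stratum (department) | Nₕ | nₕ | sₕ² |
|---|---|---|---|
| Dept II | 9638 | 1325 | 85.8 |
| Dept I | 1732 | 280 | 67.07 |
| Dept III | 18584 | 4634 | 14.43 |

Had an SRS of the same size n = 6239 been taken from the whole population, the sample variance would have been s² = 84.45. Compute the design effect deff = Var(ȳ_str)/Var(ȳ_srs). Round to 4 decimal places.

Var(ȳ_str) = Σ Wₕ²(1−fₕ)sₕ²/nₕ with Wₕ = Nₕ/29954:
  Dept II: (9638/29954)²·(1−1325/9638)·85.8/1325 = 0.0057823778
  Dept I: (1732/29954)²·(1−280/1732)·67.07/280 = 6.713904 × 10^-4
  Dept III: (18584/29954)²·(1−4634/18584)·14.43/4634 = 8.9973384 × 10^-4
  → Var(ȳ_str) = 0.007353502.
Var(ȳ_srs) = (1 − 6239/29954)·84.45/6239 = 0.0107165.
deff = 0.007353502 / 0.0107165 = 0.6862.

0.6862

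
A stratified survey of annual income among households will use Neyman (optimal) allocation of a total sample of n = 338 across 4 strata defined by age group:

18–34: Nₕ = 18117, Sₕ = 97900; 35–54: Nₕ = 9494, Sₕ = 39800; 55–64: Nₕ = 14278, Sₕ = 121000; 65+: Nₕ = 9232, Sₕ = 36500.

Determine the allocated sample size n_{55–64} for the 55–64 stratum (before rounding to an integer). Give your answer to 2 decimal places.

138.50

Neyman allocation: nₕ = n·NₕSₕ / Σⱼ NⱼSⱼ.
Σ NⱼSⱼ = 18117·97900 + 9494·39800 + 14278·121000 + 9232·36500 = 4.2161215 × 10^9.
n_{55–64} = 338·14278·121000 / (4.2161215 × 10^9) = 138.50.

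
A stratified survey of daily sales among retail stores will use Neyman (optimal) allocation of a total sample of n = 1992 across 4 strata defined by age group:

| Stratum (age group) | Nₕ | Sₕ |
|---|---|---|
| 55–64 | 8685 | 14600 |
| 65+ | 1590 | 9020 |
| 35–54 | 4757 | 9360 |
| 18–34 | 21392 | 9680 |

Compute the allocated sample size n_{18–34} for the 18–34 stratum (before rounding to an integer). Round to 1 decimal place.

1050.3

Neyman allocation: nₕ = n·NₕSₕ / Σⱼ NⱼSⱼ.
Σ NⱼSⱼ = 8685·14600 + 1590·9020 + 4757·9360 + 21392·9680 = 3.9274288 × 10^8.
n_{18–34} = 1992·21392·9680 / (3.9274288 × 10^8) = 1050.3.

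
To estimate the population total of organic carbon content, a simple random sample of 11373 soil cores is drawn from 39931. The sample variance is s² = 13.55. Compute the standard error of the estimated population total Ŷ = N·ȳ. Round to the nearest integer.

1166

Var(Ŷ) = N²·Var(ȳ) = N²·(1 − n/N)·s²/n.
f = 11373/39931 = 0.28481631; Var(ȳ) = 0.71518369·13.55/11373 = 8.5208292 × 10^-4.
Var(Ŷ) = 39931² · (8.5208292 × 10^-4) = 1.3586332 × 10^6.
SE(Ŷ) = √(1.3586332 × 10^6) = 1166.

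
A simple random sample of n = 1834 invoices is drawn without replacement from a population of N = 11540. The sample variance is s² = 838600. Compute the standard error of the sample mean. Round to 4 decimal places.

Under SRS without replacement, Var(ȳ) = (1 − f)·s²/n with f = n/N = 1834/11540 = 0.15892548.
Var(ȳ) = (1 − 0.15892548)·838600/1834 = 0.84107452·457.25191 = 384.58293.
SE(ȳ) = √(384.58293) = 19.6108.

19.6108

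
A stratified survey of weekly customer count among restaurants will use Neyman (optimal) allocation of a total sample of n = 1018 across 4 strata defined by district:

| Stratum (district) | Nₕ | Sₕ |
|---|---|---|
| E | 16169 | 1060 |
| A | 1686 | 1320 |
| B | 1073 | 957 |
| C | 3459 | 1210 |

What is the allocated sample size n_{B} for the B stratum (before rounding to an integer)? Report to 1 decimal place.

42.5

Neyman allocation: nₕ = n·NₕSₕ / Σⱼ NⱼSⱼ.
Σ NⱼSⱼ = 16169·1060 + 1686·1320 + 1073·957 + 3459·1210 = 2.4576911 × 10^7.
n_{B} = 1018·1073·957 / (2.4576911 × 10^7) = 42.5.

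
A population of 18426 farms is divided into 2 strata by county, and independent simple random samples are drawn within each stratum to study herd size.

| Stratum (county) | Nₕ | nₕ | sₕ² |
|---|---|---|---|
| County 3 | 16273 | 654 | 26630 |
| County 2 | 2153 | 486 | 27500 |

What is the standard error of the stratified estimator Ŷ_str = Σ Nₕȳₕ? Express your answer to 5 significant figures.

Var(Ŷ_str) = Σₕ Nₕ²(1 − fₕ)sₕ²/nₕ.
County 3: 16273²·(1 − 654/16273)·26630/654 = 1.0349378 × 10^10.
County 2: 2153²·(1 − 486/2153)·27500/486 = 2.0308416 × 10^8.
Sum = 1.0552462 × 10^10.
SE = √(1.0552462 × 10^10) = 102730.

102730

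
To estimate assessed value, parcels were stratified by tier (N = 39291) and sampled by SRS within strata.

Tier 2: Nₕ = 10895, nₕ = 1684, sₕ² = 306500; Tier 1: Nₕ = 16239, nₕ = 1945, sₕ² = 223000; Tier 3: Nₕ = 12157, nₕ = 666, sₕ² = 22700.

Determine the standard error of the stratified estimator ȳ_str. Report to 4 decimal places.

Var(ȳ_str) = Σₕ Wₕ²(1 − fₕ)sₕ²/nₕ with Wₕ = Nₕ/N, N = 39291.
Tier 2: Wₕ = 0.27728996; term = 0.27728996²·(1 − 0.15456631)·306500/1684 = 11.831403.
Tier 1: Wₕ = 0.41330076; term = 0.41330076²·(1 − 0.11977339)·223000/1945 = 17.239003.
Tier 3: Wₕ = 0.30940928; term = 0.30940928²·(1 − 0.05478325)·22700/666 = 3.0842509.
Sum = 32.154657.
SE = √(32.154657) = 5.6705.

5.6705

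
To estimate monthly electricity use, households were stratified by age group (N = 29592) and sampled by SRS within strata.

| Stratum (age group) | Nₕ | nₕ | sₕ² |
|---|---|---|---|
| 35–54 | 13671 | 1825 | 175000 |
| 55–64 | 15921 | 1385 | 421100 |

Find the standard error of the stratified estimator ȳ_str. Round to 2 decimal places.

9.90

Var(ȳ_str) = Σₕ Wₕ²(1 − fₕ)sₕ²/nₕ with Wₕ = Nₕ/N, N = 29592.
35–54: Wₕ = 0.46198297; term = 0.46198297²·(1 − 0.13349426)·175000/1825 = 17.733667.
55–64: Wₕ = 0.53801703; term = 0.53801703²·(1 − 0.08699202)·421100/1385 = 80.352999.
Sum = 98.086666.
SE = √(98.086666) = 9.90.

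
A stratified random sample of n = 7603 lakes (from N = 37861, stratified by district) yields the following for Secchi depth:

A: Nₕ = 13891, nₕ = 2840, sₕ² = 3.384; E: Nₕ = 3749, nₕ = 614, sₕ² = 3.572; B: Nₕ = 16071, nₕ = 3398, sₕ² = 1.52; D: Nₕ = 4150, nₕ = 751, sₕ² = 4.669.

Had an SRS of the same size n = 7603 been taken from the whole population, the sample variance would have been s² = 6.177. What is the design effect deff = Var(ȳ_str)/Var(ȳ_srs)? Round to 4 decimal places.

Var(ȳ_str) = Σ Wₕ²(1−fₕ)sₕ²/nₕ with Wₕ = Nₕ/37861:
  A: (13891/37861)²·(1−2840/13891)·3.384/2840 = 1.276036 × 10^-4
  E: (3749/37861)²·(1−614/3749)·3.572/614 = 4.7699289 × 10^-5
  B: (16071/37861)²·(1−3398/16071)·1.52/3398 = 6.3556268 × 10^-5
  D: (4150/37861)²·(1−751/4150)·4.669/751 = 6.117853 × 10^-5
  → Var(ȳ_str) = 3.0003769 × 10^-4.
Var(ȳ_srs) = (1 − 7603/37861)·6.177/7603 = 6.4929304 × 10^-4.
deff = (3.0003769 × 10^-4) / (6.4929304 × 10^-4) = 0.4621.

0.4621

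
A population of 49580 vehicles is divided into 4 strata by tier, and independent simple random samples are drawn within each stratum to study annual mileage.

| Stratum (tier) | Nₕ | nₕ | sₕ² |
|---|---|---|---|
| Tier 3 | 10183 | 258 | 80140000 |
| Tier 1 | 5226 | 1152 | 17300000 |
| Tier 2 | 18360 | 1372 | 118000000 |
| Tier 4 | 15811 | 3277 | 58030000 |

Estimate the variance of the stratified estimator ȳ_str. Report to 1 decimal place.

25241.3

Var(ȳ_str) = Σₕ Wₕ²(1 − fₕ)sₕ²/nₕ with Wₕ = Nₕ/N, N = 49580.
Tier 3: Wₕ = 0.20538524; term = 0.20538524²·(1 − 0.02533634)·80140000/258 = 12770.939.
Tier 1: Wₕ = 0.10540541; term = 0.10540541²·(1 − 0.22043628)·17300000/1152 = 130.06816.
Tier 2: Wₕ = 0.37031061; term = 0.37031061²·(1 − 0.07472767)·118000000/1372 = 10912.639.
Tier 4: Wₕ = 0.31889875; term = 0.31889875²·(1 − 0.20726077)·58030000/3277 = 1427.6183.
Sum = 25241.264.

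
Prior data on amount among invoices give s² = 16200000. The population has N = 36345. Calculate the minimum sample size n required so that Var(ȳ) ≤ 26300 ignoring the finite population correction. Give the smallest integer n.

Without fpc, n₀ = s²/D = 16200000/26300 = 615.9696.
Rounding up, n = 616.

616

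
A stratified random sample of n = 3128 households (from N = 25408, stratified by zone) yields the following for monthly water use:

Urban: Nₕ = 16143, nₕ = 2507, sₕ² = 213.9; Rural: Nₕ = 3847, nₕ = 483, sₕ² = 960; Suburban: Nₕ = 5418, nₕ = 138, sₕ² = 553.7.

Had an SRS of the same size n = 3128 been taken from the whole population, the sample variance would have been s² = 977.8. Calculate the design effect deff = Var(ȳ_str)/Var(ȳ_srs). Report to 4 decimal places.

Var(ȳ_str) = Σ Wₕ²(1−fₕ)sₕ²/nₕ with Wₕ = Nₕ/25408:
  Urban: (16143/25408)²·(1−2507/16143)·213.9/2507 = 0.029092881
  Rural: (3847/25408)²·(1−483/3847)·960/483 = 0.039843852
  Suburban: (5418/25408)²·(1−138/5418)·553.7/138 = 0.17779822
  → Var(ȳ_str) = 0.24673495.
Var(ȳ_srs) = (1 − 3128/25408)·977.8/3128 = 0.27411197.
deff = 0.24673495 / 0.27411197 = 0.9001.

0.9001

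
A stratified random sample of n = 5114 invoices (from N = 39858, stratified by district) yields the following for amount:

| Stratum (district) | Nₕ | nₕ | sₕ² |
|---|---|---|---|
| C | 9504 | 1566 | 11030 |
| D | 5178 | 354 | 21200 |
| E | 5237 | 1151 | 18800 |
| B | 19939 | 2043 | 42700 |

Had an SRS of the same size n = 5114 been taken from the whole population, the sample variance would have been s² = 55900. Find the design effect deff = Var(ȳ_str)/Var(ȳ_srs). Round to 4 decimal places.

Var(ȳ_str) = Σ Wₕ²(1−fₕ)sₕ²/nₕ with Wₕ = Nₕ/39858:
  C: (9504/39858)²·(1−1566/9504)·11030/1566 = 0.33448009
  D: (5178/39858)²·(1−354/5178)·21200/354 = 0.94160973
  E: (5237/39858)²·(1−1151/5237)·18800/1151 = 0.22000495
  B: (19939/39858)²·(1−2043/19939)·42700/2043 = 4.6944838
  → Var(ȳ_str) = 6.1905786.
Var(ȳ_srs) = (1 − 5114/39858)·55900/5114 = 9.5282995.
deff = 6.1905786 / 9.5282995 = 0.6497.

0.6497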